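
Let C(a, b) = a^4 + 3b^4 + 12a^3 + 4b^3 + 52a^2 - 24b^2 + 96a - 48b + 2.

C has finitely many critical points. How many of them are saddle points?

4

C separates as a function of a plus a function of b, so ∇C=0 decouples.
∂C/∂a = 4(a + 2)(a + 3)(a + 4) = 0 at a ∈ {-4, -3, -2}; ∂C/∂b = 12(b - 2)(b + 1)(b + 2) = 0 at b ∈ {-2, -1, 2}.
The Hessian is diagonal: diag(C_aa, C_bb). Second derivatives: C_aa(-4)=8, C_aa(-3)=-4, C_aa(-2)=8; C_bb(-2)=48, C_bb(-1)=-36, C_bb(2)=144.
Saddle points occur where the two diagonal entries have opposite signs: (-4, -1), (-3, -2), (-3, 2), (-2, -1). Count: 4.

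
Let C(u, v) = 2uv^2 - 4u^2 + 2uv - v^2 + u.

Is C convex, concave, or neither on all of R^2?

neither

The term 2uv^2 is cubic, so the Hessian is not constant.
∂²C/∂v² = 4u - 2, which takes both signs as u varies (negative for sufficiently negative u). A diagonal entry of the Hessian changing sign means the Hessian is neither positive- nor negative-semidefinite on all of R^2.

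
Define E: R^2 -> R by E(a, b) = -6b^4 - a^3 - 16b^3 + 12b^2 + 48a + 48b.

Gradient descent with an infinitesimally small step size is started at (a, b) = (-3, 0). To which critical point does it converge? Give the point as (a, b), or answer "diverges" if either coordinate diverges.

E is separable, so gradient descent decouples: a follows -∂E/∂a, b follows -∂E/∂b.
∂E/∂a = -3(a - 4)(a + 4); at a=-3 this is 21, so a decreases.
∂E/∂b = -24(b - 1)(b + 1)(b + 2); at b=0 this is 48, so b decreases.
a converges to its nearest critical value -4 (a local min of the a-part); b converges to -1. The iterate converges to (-4, -1).

(-4, -1)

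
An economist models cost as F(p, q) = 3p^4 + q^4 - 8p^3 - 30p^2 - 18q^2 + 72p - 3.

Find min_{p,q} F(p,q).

F(p,q) separates as A(p) + B(q) − 3, so its minimum is min A + min B − 3.
A'(p) = 12(p - 3)(p - 1)(p + 2) vanishes at p ∈ {-2, 1, 3}; B'(q) = 4q(q - 3)(q + 3) vanishes at q ∈ {-3, 0, 3}.
Local minima of A (where A''>0): A(-2)=-152, A(3)=-27. Local minima of B: B(-3)=-81, B(3)=-81.
So the global minimum of F is A(-2) + B(-3) − 3 = -152 − 81 − 3 = -236, attained at (-2, -3).

-236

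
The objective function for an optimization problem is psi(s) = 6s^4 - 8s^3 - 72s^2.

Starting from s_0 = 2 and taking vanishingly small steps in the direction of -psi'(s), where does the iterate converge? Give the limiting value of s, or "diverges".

3

psi'(s) = 24s(s - 3)(s + 2), so psi'(2) = -192.
Gradient descent moves in the -psi' direction, i.e. s is increasing.
The nearest critical point in that direction is s = 3, where psi'' = 360 > 0 (a local minimum). The iterate converges there.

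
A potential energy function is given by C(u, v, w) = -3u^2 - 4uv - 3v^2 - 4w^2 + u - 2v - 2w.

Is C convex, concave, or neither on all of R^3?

C is quadratic, so its Hessian is the constant matrix H = [[-6, -4, 0], [-4, -6, 0], [0, 0, -8]].
Leading principal minors: -6, 20, -160.
Signs alternate −, +, − ⇒ H ≺ 0 ⇒ concave.

concave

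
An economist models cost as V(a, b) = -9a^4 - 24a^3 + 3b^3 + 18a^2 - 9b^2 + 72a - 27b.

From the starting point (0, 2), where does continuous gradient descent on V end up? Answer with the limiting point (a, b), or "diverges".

(-1, 3)

V is separable, so gradient descent decouples: a follows -∂V/∂a, b follows -∂V/∂b.
∂V/∂a = -36(a - 1)(a + 1)(a + 2); at a=0 this is 72, so a decreases.
∂V/∂b = 9(b - 3)(b + 1); at b=2 this is -27, so b increases.
a converges to its nearest critical value -1 (a local min of the a-part); b converges to 3. The iterate converges to (-1, 3).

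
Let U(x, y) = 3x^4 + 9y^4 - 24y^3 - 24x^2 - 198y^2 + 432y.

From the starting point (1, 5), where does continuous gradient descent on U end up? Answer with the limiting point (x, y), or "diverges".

U is separable, so gradient descent decouples: x follows -∂U/∂x, y follows -∂U/∂y.
∂U/∂x = 12x(x - 2)(x + 2); at x=1 this is -36, so x increases.
∂U/∂y = 36(y - 4)(y - 1)(y + 3); at y=5 this is 1152, so y decreases.
x converges to its nearest critical value 2 (a local min of the x-part); y converges to 4. The iterate converges to (2, 4).

(2, 4)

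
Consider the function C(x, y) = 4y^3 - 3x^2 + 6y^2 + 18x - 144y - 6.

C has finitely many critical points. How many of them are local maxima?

C separates as a function of x plus a function of y, so ∇C=0 decouples.
∂C/∂x = -6(x - 3) = 0 at x ∈ {3}; ∂C/∂y = 12(y - 3)(y + 4) = 0 at y ∈ {-4, 3}.
The Hessian is diagonal: diag(C_xx, C_yy). Second derivatives: C_xx(3)=-6; C_yy(-4)=-84, C_yy(3)=84.
Local maxima occur where both diagonal entries negative: (3, -4). Count: 1.

1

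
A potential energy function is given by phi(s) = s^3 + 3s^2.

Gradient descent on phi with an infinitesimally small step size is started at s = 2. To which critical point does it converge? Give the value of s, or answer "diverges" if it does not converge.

0

phi'(s) = 3s(s + 2), so phi'(2) = 24.
Gradient descent moves in the -phi' direction, i.e. s is decreasing.
The nearest critical point in that direction is s = 0, where phi'' = 6 > 0 (a local minimum). The iterate converges there.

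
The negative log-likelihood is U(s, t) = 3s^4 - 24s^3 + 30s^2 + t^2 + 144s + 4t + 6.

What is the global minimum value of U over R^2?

-85

U(s,t) separates as P(s) + Q(t) + 6, so its minimum is min P + min Q + 6.
P'(s) = 12(s - 4)(s - 3)(s + 1) vanishes at s ∈ {-1, 3, 4}; Q'(t) = 2(t + 2) vanishes at t ∈ {-2}.
Local minima of P (where P''>0): P(-1)=-87, P(4)=288. Local minima of Q: Q(-2)=-4.
So the global minimum of U is P(-1) + Q(-2) + 6 = -87 − 4 + 6 = -85, attained at (-1, -2).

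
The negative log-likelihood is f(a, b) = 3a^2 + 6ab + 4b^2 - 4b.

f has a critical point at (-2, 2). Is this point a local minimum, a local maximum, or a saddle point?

The Hessian of f is constant: H = [[6, 6], [6, 8]].
det(H) = 6·8 − 6² = 12.
det(H) > 0 and tr(H) = 14 > 0, so H is positive definite and the point is a local minimum.

local minimum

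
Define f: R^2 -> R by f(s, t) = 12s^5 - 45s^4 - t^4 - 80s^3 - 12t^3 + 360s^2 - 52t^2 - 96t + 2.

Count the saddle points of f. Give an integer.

f separates as a function of s plus a function of t, so ∇f=0 decouples.
∂f/∂s = 60s(s - 3)(s - 2)(s + 2) = 0 at s ∈ {-2, 0, 2, 3}; ∂f/∂t = -4(t + 2)(t + 3)(t + 4) = 0 at t ∈ {-4, -3, -2}.
The Hessian is diagonal: diag(f_ss, f_tt). Second derivatives: f_ss(-2)=-2400, f_ss(0)=720, f_ss(2)=-480, f_ss(3)=900; f_tt(-4)=-8, f_tt(-3)=4, f_tt(-2)=-8.
Saddle points occur where the two diagonal entries have opposite signs: (-2, -3), (0, -4), (0, -2), (2, -3), (3, -4), (3, -2). Count: 6.

6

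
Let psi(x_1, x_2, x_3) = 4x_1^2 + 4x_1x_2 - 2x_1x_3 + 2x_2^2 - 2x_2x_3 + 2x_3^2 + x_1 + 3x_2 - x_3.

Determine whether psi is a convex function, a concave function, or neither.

psi is quadratic, so its Hessian is the constant matrix H = [[8, 4, -2], [4, 4, -2], [-2, -2, 4]].
Leading principal minors: 8, 16, 48.
All positive ⇒ H ≻ 0 ⇒ convex.

convex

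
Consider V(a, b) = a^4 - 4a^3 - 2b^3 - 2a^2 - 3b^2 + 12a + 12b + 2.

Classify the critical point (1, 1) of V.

The mixed partial ∂²V/∂a∂b is 0, so the Hessian at any point is diag(V_aa, V_bb) = diag(4(3a^2 - 6a - 1), -6(2b + 1)).
At (1, 1): H = diag(-16, -18).
Both eigenvalues are negative, so H is negative definite: a local maximum.

local maximum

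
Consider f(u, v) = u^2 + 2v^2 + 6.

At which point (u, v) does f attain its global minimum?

(0, 0)

f(u,v) separates as P(u) + Q(v) + 6, so its minimum is min P + min Q + 6.
P'(u) = 2u vanishes at u ∈ {0}; Q'(v) = 4v vanishes at v ∈ {0}.
Local minima of P (where P''>0): P(0)=0. Local minima of Q: Q(0)=0.
So the global minimum of f is P(0) + Q(0) + 6 = 0 + 0 + 6 = 6, attained at (0, 0).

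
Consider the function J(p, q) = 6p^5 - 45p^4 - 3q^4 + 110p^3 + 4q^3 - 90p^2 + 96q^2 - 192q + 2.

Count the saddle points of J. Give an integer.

J separates as a function of p plus a function of q, so ∇J=0 decouples.
∂J/∂p = 30p(p - 3)(p - 2)(p - 1) = 0 at p ∈ {0, 1, 2, 3}; ∂J/∂q = -12(q - 4)(q - 1)(q + 4) = 0 at q ∈ {-4, 1, 4}.
The Hessian is diagonal: diag(J_pp, J_qq). Second derivatives: J_pp(0)=-180, J_pp(1)=60, J_pp(2)=-60, J_pp(3)=180; J_qq(-4)=-480, J_qq(1)=180, J_qq(4)=-288.
Saddle points occur where the two diagonal entries have opposite signs: (0, 1), (1, -4), (1, 4), (2, 1), (3, -4), (3, 4). Count: 6.

6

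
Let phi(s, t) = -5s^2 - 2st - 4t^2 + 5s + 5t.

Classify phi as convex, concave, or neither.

concave

phi is quadratic, so its Hessian is the constant matrix H = [[-10, -2], [-2, -8]].
det(H) = 76, tr(H) = -18.
det(H) > 0 and tr(H) < 0, so H is negative definite everywhere: concave.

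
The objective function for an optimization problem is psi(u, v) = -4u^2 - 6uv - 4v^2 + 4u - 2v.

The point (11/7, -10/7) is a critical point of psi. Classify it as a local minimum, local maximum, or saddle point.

local maximum

The Hessian of psi is constant: H = [[-8, -6], [-6, -8]].
det(H) = (-8)·(-8) − (-6)² = 28.
det(H) > 0 and tr(H) = -16 < 0, so H is negative definite and the point is a local maximum.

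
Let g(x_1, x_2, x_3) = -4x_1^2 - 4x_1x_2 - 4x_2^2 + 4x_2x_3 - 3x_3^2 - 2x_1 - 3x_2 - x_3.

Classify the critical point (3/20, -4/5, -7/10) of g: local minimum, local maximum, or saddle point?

local maximum

The Hessian is constant: H = [[-8, -4, 0], [-4, -8, 4], [0, 4, -6]].
Leading principal minors: Δ₁ = -8, Δ₂ = 48, Δ₃ = -160.
The minors alternate sign starting negative (−, +, −), so H is negative definite: a local maximum.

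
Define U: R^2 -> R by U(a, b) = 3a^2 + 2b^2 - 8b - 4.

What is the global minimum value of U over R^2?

-12

U(a,b) separates as P(a) + Q(b) − 4, so its minimum is min P + min Q − 4.
P'(a) = 6a vanishes at a ∈ {0}; Q'(b) = 4b - 8 vanishes at b ∈ {2}.
Local minima of P (where P''>0): P(0)=0. Local minima of Q: Q(2)=-8.
So the global minimum of U is P(0) + Q(2) − 4 = 0 − 8 − 4 = -12, attained at (0, 2).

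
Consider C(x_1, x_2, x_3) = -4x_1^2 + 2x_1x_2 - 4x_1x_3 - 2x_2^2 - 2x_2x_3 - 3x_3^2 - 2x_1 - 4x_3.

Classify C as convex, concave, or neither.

C is quadratic, so its Hessian is the constant matrix H = [[-8, 2, -4], [2, -4, -2], [-4, -2, -6]].
Leading principal minors: -8, 28, -40.
Signs alternate −, +, − ⇒ H ≺ 0 ⇒ concave.

concave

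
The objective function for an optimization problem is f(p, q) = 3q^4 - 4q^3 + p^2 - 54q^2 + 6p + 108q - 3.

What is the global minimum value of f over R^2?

-471

f(p,q) separates as A(p) + B(q) − 3, so its minimum is min A + min B − 3.
A'(p) = 2p + 6 vanishes at p ∈ {-3}; B'(q) = 12(q - 3)(q - 1)(q + 3) vanishes at q ∈ {-3, 1, 3}.
Local minima of A (where A''>0): A(-3)=-9. Local minima of B: B(-3)=-459, B(3)=-27.
So the global minimum of f is A(-3) + B(-3) − 3 = -9 − 459 − 3 = -471, attained at (-3, -3).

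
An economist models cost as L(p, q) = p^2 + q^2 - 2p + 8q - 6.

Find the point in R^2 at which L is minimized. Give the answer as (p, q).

L(p,q) separates as A(p) + B(q) − 6, so its minimum is min A + min B − 6.
A'(p) = 2p - 2 vanishes at p ∈ {1}; B'(q) = 2q + 8 vanishes at q ∈ {-4}.
Local minima of A (where A''>0): A(1)=-1. Local minima of B: B(-4)=-16.
So the global minimum of L is A(1) + B(-4) − 6 = -1 − 16 − 6 = -23, attained at (1, -4).

(1, -4)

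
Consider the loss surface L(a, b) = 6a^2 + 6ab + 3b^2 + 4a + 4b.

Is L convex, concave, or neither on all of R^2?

L is quadratic, so its Hessian is the constant matrix H = [[12, 6], [6, 6]].
det(H) = 36, tr(H) = 18.
det(H) > 0 and tr(H) > 0, so H is positive definite everywhere: convex.

convex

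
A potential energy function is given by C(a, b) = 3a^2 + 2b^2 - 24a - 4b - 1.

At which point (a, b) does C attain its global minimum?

(4, 1)

C(a,b) separates as P(a) + Q(b) − 1, so its minimum is min P + min Q − 1.
P'(a) = 6a - 24 vanishes at a ∈ {4}; Q'(b) = 4b - 4 vanishes at b ∈ {1}.
Local minima of P (where P''>0): P(4)=-48. Local minima of Q: Q(1)=-2.
So the global minimum of C is P(4) + Q(1) − 1 = -48 − 2 − 1 = -51, attained at (4, 1).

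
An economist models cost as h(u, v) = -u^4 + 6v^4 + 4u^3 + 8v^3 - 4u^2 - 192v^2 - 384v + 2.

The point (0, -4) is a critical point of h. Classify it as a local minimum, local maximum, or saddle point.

The mixed partial ∂²h/∂u∂v is 0, so the Hessian at any point is diag(h_uu, h_vv) = diag(4(-3u^2 + 6u - 2), 24(3v^2 + 2v - 16)).
At (0, -4): H = diag(-8, 576).
The eigenvalues have opposite signs, so H is indefinite: a saddle point.

saddle point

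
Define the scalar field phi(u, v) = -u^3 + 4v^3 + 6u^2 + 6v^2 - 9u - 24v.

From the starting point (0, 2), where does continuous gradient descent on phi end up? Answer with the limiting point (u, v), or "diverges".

phi is separable, so gradient descent decouples: u follows -∂phi/∂u, v follows -∂phi/∂v.
∂phi/∂u = -3(u - 3)(u - 1); at u=0 this is -9, so u increases.
∂phi/∂v = 12(v - 1)(v + 2); at v=2 this is 48, so v decreases.
u converges to its nearest critical value 1 (a local min of the u-part); v converges to 1. The iterate converges to (1, 1).

(1, 1)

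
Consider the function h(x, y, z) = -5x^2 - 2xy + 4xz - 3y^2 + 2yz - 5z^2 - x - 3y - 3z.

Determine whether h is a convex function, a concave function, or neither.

h is quadratic, so its Hessian is the constant matrix H = [[-10, -2, 4], [-2, -6, 2], [4, 2, -10]].
Leading principal minors: -10, 56, -456.
Signs alternate −, +, − ⇒ H ≺ 0 ⇒ concave.

concave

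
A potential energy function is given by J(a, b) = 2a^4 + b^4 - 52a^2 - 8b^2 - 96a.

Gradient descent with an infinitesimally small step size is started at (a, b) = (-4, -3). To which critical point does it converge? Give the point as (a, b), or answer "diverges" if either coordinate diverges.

(-3, -2)

J is separable, so gradient descent decouples: a follows -∂J/∂a, b follows -∂J/∂b.
∂J/∂a = 8(a - 4)(a + 1)(a + 3); at a=-4 this is -192, so a increases.
∂J/∂b = 4b(b - 2)(b + 2); at b=-3 this is -60, so b increases.
a converges to its nearest critical value -3 (a local min of the a-part); b converges to -2. The iterate converges to (-3, -2).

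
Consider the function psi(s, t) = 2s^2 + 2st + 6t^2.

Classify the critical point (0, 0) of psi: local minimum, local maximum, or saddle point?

local minimum

The Hessian of psi is constant: H = [[4, 2], [2, 12]].
det(H) = 4·12 − 2² = 44.
det(H) > 0 and tr(H) = 16 > 0, so H is positive definite and the point is a local minimum.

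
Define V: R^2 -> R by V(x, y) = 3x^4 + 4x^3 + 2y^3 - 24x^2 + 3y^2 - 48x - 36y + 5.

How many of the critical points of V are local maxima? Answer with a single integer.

V separates as a function of x plus a function of y, so ∇V=0 decouples.
∂V/∂x = 12(x - 2)(x + 1)(x + 2) = 0 at x ∈ {-2, -1, 2}; ∂V/∂y = 6(y - 2)(y + 3) = 0 at y ∈ {-3, 2}.
The Hessian is diagonal: diag(V_xx, V_yy). Second derivatives: V_xx(-2)=48, V_xx(-1)=-36, V_xx(2)=144; V_yy(-3)=-30, V_yy(2)=30.
Local maxima occur where both diagonal entries negative: (-1, -3). Count: 1.

1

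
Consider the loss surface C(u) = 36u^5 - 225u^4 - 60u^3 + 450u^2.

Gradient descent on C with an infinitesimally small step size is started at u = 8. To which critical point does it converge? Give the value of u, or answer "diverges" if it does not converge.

5

C'(u) = 180u(u - 5)(u - 1)(u + 1), so C'(8) = 272160.
Gradient descent moves in the -C' direction, i.e. u is decreasing.
The nearest critical point in that direction is u = 5, where C'' = 21600 > 0 (a local minimum). The iterate converges there.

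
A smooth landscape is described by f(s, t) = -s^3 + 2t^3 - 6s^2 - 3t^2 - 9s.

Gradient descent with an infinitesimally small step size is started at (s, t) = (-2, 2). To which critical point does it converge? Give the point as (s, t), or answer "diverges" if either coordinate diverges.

f is separable, so gradient descent decouples: s follows -∂f/∂s, t follows -∂f/∂t.
∂f/∂s = -3(s + 1)(s + 3); at s=-2 this is 3, so s decreases.
∂f/∂t = 6t(t - 1); at t=2 this is 12, so t decreases.
s converges to its nearest critical value -3 (a local min of the s-part); t converges to 1. The iterate converges to (-3, 1).

(-3, 1)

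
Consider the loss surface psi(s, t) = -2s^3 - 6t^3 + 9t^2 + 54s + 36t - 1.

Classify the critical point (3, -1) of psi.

The mixed partial ∂²psi/∂s∂t is 0, so the Hessian at any point is diag(psi_ss, psi_tt) = diag(-12s, 18(-2t + 1)).
At (3, -1): H = diag(-36, 54).
The eigenvalues have opposite signs, so H is indefinite: a saddle point.

saddle point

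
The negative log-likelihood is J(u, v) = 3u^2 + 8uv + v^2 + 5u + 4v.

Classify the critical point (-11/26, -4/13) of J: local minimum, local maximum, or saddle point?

saddle point

The Hessian of J is constant: H = [[6, 8], [8, 2]].
det(H) = 6·2 − 8² = -52.
Since det(H) < 0, H is indefinite and the critical point is a saddle point.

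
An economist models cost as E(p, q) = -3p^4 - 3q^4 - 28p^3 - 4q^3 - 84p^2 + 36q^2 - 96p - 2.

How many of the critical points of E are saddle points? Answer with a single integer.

4

E separates as a function of p plus a function of q, so ∇E=0 decouples.
∂E/∂p = -12(p + 1)(p + 2)(p + 4) = 0 at p ∈ {-4, -2, -1}; ∂E/∂q = -12q(q - 2)(q + 3) = 0 at q ∈ {-3, 0, 2}.
The Hessian is diagonal: diag(E_pp, E_qq). Second derivatives: E_pp(-4)=-72, E_pp(-2)=24, E_pp(-1)=-36; E_qq(-3)=-180, E_qq(0)=72, E_qq(2)=-120.
Saddle points occur where the two diagonal entries have opposite signs: (-4, 0), (-2, -3), (-2, 2), (-1, 0). Count: 4.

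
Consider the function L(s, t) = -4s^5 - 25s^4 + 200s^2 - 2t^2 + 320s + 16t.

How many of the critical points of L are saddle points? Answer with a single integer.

L separates as a function of s plus a function of t, so ∇L=0 decouples.
∂L/∂s = -20(s - 2)(s + 1)(s + 2)(s + 4) = 0 at s ∈ {-4, -2, -1, 2}; ∂L/∂t = -4(t - 4) = 0 at t ∈ {4}.
The Hessian is diagonal: diag(L_ss, L_tt). Second derivatives: L_ss(-4)=720, L_ss(-2)=-160, L_ss(-1)=180, L_ss(2)=-1440; L_tt(4)=-4.
Saddle points occur where the two diagonal entries have opposite signs: (-4, 4), (-1, 4). Count: 2.

2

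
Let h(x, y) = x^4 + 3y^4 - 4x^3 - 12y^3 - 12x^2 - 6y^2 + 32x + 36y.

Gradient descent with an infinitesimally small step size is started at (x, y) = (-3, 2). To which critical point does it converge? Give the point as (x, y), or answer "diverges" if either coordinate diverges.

(-2, 3)

h is separable, so gradient descent decouples: x follows -∂h/∂x, y follows -∂h/∂y.
∂h/∂x = 4(x - 4)(x - 1)(x + 2); at x=-3 this is -112, so x increases.
∂h/∂y = 12(y - 3)(y - 1)(y + 1); at y=2 this is -36, so y increases.
x converges to its nearest critical value -2 (a local min of the x-part); y converges to 3. The iterate converges to (-2, 3).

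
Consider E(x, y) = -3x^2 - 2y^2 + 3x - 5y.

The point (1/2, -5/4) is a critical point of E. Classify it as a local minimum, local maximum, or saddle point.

The Hessian of E is constant: H = [[-6, 0], [0, -4]].
det(H) = (-6)·(-4) − 0² = 24.
det(H) > 0 and tr(H) = -10 < 0, so H is negative definite and the point is a local maximum.

local maximum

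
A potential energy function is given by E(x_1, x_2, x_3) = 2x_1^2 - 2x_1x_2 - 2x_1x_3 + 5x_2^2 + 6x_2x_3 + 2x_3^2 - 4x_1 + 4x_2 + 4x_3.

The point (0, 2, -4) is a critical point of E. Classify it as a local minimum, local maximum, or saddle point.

The Hessian is constant: H = [[4, -2, -2], [-2, 10, 6], [-2, 6, 4]].
Leading principal minors: Δ₁ = 4, Δ₂ = 36, Δ₃ = 8.
All leading minors are positive, so H is positive definite: a local minimum.

local minimum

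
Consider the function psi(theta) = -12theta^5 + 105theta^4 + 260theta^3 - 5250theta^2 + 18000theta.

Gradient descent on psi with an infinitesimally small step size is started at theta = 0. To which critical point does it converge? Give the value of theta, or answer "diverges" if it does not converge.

psi'(theta) = -60(theta - 5)(theta - 4)(theta - 3)(theta + 5), so psi'(0) = 18000.
Gradient descent moves in the -psi' direction, i.e. theta is decreasing.
The nearest critical point in that direction is theta = -5, where psi'' = 43200 > 0 (a local minimum). The iterate converges there.

-5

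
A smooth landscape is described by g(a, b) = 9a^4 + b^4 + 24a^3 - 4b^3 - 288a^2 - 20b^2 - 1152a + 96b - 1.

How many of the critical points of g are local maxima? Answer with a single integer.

g separates as a function of a plus a function of b, so ∇g=0 decouples.
∂g/∂a = 36(a - 4)(a + 2)(a + 4) = 0 at a ∈ {-4, -2, 4}; ∂g/∂b = 4(b - 4)(b - 2)(b + 3) = 0 at b ∈ {-3, 2, 4}.
The Hessian is diagonal: diag(g_aa, g_bb). Second derivatives: g_aa(-4)=576, g_aa(-2)=-432, g_aa(4)=1728; g_bb(-3)=140, g_bb(2)=-40, g_bb(4)=56.
Local maxima occur where both diagonal entries negative: (-2, 2). Count: 1.

1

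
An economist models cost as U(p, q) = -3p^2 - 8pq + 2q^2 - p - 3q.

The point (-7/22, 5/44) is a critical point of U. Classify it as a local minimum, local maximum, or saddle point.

saddle point

The Hessian of U is constant: H = [[-6, -8], [-8, 4]].
det(H) = (-6)·4 − (-8)² = -88.
Since det(H) < 0, H is indefinite and the critical point is a saddle point.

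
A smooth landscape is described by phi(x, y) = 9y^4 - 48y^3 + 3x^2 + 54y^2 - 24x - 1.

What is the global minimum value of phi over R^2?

-130

phi(x,y) separates as P(x) + Q(y) − 1, so its minimum is min P + min Q − 1.
P'(x) = 6x - 24 vanishes at x ∈ {4}; Q'(y) = 36y(y - 3)(y - 1) vanishes at y ∈ {0, 1, 3}.
Local minima of P (where P''>0): P(4)=-48. Local minima of Q: Q(0)=0, Q(3)=-81.
So the global minimum of phi is P(4) + Q(3) − 1 = -48 − 81 − 1 = -130, attained at (4, 3).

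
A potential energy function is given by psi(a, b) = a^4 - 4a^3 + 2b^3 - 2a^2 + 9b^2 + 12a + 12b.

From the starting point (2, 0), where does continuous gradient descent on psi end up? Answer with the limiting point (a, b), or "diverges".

(3, -1)

psi is separable, so gradient descent decouples: a follows -∂psi/∂a, b follows -∂psi/∂b.
∂psi/∂a = 4(a - 3)(a - 1)(a + 1); at a=2 this is -12, so a increases.
∂psi/∂b = 6(b + 1)(b + 2); at b=0 this is 12, so b decreases.
a converges to its nearest critical value 3 (a local min of the a-part); b converges to -1. The iterate converges to (3, -1).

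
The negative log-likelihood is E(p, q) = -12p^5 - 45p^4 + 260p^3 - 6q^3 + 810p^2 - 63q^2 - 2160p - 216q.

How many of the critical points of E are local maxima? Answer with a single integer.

E separates as a function of p plus a function of q, so ∇E=0 decouples.
∂E/∂p = -60(p - 3)(p - 1)(p + 3)(p + 4) = 0 at p ∈ {-4, -3, 1, 3}; ∂E/∂q = -18(q + 3)(q + 4) = 0 at q ∈ {-4, -3}.
The Hessian is diagonal: diag(E_pp, E_qq). Second derivatives: E_pp(-4)=2100, E_pp(-3)=-1440, E_pp(1)=2400, E_pp(3)=-5040; E_qq(-4)=18, E_qq(-3)=-18.
Local maxima occur where both diagonal entries negative: (-3, -3), (3, -3). Count: 2.

2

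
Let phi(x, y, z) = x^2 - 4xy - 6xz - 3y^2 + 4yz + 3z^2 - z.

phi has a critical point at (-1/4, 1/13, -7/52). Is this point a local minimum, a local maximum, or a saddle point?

The Hessian is constant: H = [[2, -4, -6], [-4, -6, 4], [-6, 4, 6]].
Leading principal minors: Δ₁ = 2, Δ₂ = -28, Δ₃ = 208.
The minors fit neither the all-positive nor the alternating-sign pattern, so H is indefinite: a saddle point.

saddle point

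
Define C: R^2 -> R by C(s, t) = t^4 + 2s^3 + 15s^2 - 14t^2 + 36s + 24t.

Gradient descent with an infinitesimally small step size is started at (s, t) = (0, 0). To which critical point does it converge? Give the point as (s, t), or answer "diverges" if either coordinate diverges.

C is separable, so gradient descent decouples: s follows -∂C/∂s, t follows -∂C/∂t.
∂C/∂s = 6(s + 2)(s + 3); at s=0 this is 36, so s decreases.
∂C/∂t = 4(t - 2)(t - 1)(t + 3); at t=0 this is 24, so t decreases.
s converges to its nearest critical value -2 (a local min of the s-part); t converges to -3. The iterate converges to (-2, -3).

(-2, -3)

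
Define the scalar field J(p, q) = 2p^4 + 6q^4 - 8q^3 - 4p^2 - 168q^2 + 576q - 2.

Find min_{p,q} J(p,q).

-2948

J(p,q) separates as A(p) + B(q) − 2, so its minimum is min A + min B − 2.
A'(p) = 8p(p - 1)(p + 1) vanishes at p ∈ {-1, 0, 1}; B'(q) = 24(q - 3)(q - 2)(q + 4) vanishes at q ∈ {-4, 2, 3}.
Local minima of A (where A''>0): A(-1)=-2, A(1)=-2. Local minima of B: B(-4)=-2944, B(3)=486.
So the global minimum of J is A(-1) + B(-4) − 2 = -2 − 2944 − 2 = -2948, attained at (-1, -4).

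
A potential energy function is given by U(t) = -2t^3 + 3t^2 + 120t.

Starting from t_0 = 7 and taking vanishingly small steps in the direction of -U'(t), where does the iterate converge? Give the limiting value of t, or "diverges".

U'(t) = -6(t - 5)(t + 4), so U'(7) = -132.
Gradient descent moves in the -U' direction, i.e. t is increasing.
There is no critical point above t=7, and U' keeps the same sign, so the iterate runs off to +∞.

diverges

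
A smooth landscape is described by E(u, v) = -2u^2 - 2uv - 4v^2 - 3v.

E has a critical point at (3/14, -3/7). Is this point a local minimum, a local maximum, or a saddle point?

local maximum

The Hessian of E is constant: H = [[-4, -2], [-2, -8]].
det(H) = (-4)·(-8) − (-2)² = 28.
det(H) > 0 and tr(H) = -12 < 0, so H is negative definite and the point is a local maximum.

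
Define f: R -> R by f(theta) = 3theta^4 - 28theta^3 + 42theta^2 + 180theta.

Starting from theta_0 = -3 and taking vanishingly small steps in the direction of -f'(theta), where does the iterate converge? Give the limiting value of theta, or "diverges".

-1

f'(theta) = 12(theta - 5)(theta - 3)(theta + 1), so f'(-3) = -1152.
Gradient descent moves in the -f' direction, i.e. theta is increasing.
The nearest critical point in that direction is theta = -1, where f'' = 288 > 0 (a local minimum). The iterate converges there.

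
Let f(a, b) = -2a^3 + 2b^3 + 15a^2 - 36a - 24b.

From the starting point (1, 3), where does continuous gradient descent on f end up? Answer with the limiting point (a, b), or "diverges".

(2, 2)

f is separable, so gradient descent decouples: a follows -∂f/∂a, b follows -∂f/∂b.
∂f/∂a = -6(a - 3)(a - 2); at a=1 this is -12, so a increases.
∂f/∂b = 6(b - 2)(b + 2); at b=3 this is 30, so b decreases.
a converges to its nearest critical value 2 (a local min of the a-part); b converges to 2. The iterate converges to (2, 2).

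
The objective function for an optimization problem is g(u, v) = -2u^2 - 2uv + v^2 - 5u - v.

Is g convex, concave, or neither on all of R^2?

neither

g is quadratic, so its Hessian is the constant matrix H = [[-4, -2], [-2, 2]].
det(H) = -12, tr(H) = -2.
det(H) < 0, so H is indefinite: neither convex nor concave.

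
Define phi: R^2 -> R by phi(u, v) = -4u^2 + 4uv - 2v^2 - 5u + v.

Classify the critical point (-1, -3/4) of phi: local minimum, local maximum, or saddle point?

local maximum

The Hessian of phi is constant: H = [[-8, 4], [4, -4]].
det(H) = (-8)·(-4) − 4² = 16.
det(H) > 0 and tr(H) = -12 < 0, so H is negative definite and the point is a local maximum.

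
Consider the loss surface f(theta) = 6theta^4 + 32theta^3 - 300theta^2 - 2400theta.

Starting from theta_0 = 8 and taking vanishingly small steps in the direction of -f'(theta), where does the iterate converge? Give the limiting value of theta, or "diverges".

f'(theta) = 24(theta - 5)(theta + 4)(theta + 5), so f'(8) = 11232.
Gradient descent moves in the -f' direction, i.e. theta is decreasing.
The nearest critical point in that direction is theta = 5, where f'' = 2160 > 0 (a local minimum). The iterate converges there.

5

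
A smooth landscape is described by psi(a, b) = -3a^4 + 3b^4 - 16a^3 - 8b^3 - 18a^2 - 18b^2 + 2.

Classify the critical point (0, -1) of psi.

saddle point

The mixed partial ∂²psi/∂a∂b is 0, so the Hessian at any point is diag(psi_aa, psi_bb) = diag(-12(3a^2 + 8a + 3), 12(3b^2 - 4b - 3)).
At (0, -1): H = diag(-36, 48).
The eigenvalues have opposite signs, so H is indefinite: a saddle point.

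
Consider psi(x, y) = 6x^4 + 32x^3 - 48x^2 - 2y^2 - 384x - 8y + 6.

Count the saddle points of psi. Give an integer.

psi separates as a function of x plus a function of y, so ∇psi=0 decouples.
∂psi/∂x = 24(x - 2)(x + 2)(x + 4) = 0 at x ∈ {-4, -2, 2}; ∂psi/∂y = -4(y + 2) = 0 at y ∈ {-2}.
The Hessian is diagonal: diag(psi_xx, psi_yy). Second derivatives: psi_xx(-4)=288, psi_xx(-2)=-192, psi_xx(2)=576; psi_yy(-2)=-4.
Saddle points occur where the two diagonal entries have opposite signs: (-4, -2), (2, -2). Count: 2.

2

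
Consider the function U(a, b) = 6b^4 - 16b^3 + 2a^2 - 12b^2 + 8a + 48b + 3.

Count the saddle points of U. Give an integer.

U separates as a function of a plus a function of b, so ∇U=0 decouples.
∂U/∂a = 4(a + 2) = 0 at a ∈ {-2}; ∂U/∂b = 24(b - 2)(b - 1)(b + 1) = 0 at b ∈ {-1, 1, 2}.
The Hessian is diagonal: diag(U_aa, U_bb). Second derivatives: U_aa(-2)=4; U_bb(-1)=144, U_bb(1)=-48, U_bb(2)=72.
Saddle points occur where the two diagonal entries have opposite signs: (-2, 1). Count: 1.

1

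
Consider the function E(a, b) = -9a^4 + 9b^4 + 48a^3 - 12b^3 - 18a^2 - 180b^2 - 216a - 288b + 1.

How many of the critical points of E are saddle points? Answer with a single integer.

E separates as a function of a plus a function of b, so ∇E=0 decouples.
∂E/∂a = -36(a - 3)(a - 2)(a + 1) = 0 at a ∈ {-1, 2, 3}; ∂E/∂b = 36(b - 4)(b + 1)(b + 2) = 0 at b ∈ {-2, -1, 4}.
The Hessian is diagonal: diag(E_aa, E_bb). Second derivatives: E_aa(-1)=-432, E_aa(2)=108, E_aa(3)=-144; E_bb(-2)=216, E_bb(-1)=-180, E_bb(4)=1080.
Saddle points occur where the two diagonal entries have opposite signs: (-1, -2), (-1, 4), (2, -1), (3, -2), (3, 4). Count: 5.

5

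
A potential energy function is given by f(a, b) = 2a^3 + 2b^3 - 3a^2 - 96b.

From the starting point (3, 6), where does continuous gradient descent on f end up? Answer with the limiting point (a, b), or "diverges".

f is separable, so gradient descent decouples: a follows -∂f/∂a, b follows -∂f/∂b.
∂f/∂a = 6a(a - 1); at a=3 this is 36, so a decreases.
∂f/∂b = 6(b - 4)(b + 4); at b=6 this is 120, so b decreases.
a converges to its nearest critical value 1 (a local min of the a-part); b converges to 4. The iterate converges to (1, 4).

(1, 4)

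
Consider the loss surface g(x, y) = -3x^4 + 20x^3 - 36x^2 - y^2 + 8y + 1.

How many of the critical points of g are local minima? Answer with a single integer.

g separates as a function of x plus a function of y, so ∇g=0 decouples.
∂g/∂x = -12x(x - 3)(x - 2) = 0 at x ∈ {0, 2, 3}; ∂g/∂y = -2(y - 4) = 0 at y ∈ {4}.
The Hessian is diagonal: diag(g_xx, g_yy). Second derivatives: g_xx(0)=-72, g_xx(2)=24, g_xx(3)=-36; g_yy(4)=-2.
Local minima occur where both diagonal entries positive: none. Count: 0.

0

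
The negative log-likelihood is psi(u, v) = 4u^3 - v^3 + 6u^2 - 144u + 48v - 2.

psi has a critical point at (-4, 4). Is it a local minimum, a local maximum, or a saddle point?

The mixed partial ∂²psi/∂u∂v is 0, so the Hessian at any point is diag(psi_uu, psi_vv) = diag(12(2u + 1), -6v).
At (-4, 4): H = diag(-84, -24).
Both eigenvalues are negative, so H is negative definite: a local maximum.

local maximum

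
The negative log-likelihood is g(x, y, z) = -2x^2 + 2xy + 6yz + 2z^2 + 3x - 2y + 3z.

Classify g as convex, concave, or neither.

g is quadratic, so its Hessian is the constant matrix H = [[-4, 2, 0], [2, 0, 6], [0, 6, 4]].
Leading principal minors: -4, -4, 128.
Neither pattern holds ⇒ H is indefinite ⇒ neither convex nor concave.

neither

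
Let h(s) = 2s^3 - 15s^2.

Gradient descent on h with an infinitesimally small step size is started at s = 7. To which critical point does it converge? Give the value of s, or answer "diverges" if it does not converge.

5

h'(s) = 6s(s - 5), so h'(7) = 84.
Gradient descent moves in the -h' direction, i.e. s is decreasing.
The nearest critical point in that direction is s = 5, where h'' = 30 > 0 (a local minimum). The iterate converges there.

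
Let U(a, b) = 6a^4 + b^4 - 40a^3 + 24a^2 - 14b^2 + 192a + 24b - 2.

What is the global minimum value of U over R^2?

U(a,b) separates as P(a) + Q(b) − 2, so its minimum is min P + min Q − 2.
P'(a) = 24(a - 4)(a - 2)(a + 1) vanishes at a ∈ {-1, 2, 4}; Q'(b) = 4(b - 2)(b - 1)(b + 3) vanishes at b ∈ {-3, 1, 2}.
Local minima of P (where P''>0): P(-1)=-122, P(4)=128. Local minima of Q: Q(-3)=-117, Q(2)=8.
So the global minimum of U is P(-1) + Q(-3) − 2 = -122 − 117 − 2 = -241, attained at (-1, -3).

-241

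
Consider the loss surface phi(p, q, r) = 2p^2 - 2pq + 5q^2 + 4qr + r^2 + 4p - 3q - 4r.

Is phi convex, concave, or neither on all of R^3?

convex

phi is quadratic, so its Hessian is the constant matrix H = [[4, -2, 0], [-2, 10, 4], [0, 4, 2]].
Leading principal minors: 4, 36, 8.
All positive ⇒ H ≻ 0 ⇒ convex.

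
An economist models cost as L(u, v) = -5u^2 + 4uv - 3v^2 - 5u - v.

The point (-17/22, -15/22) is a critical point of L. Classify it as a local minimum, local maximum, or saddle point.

local maximum

The Hessian of L is constant: H = [[-10, 4], [4, -6]].
det(H) = (-10)·(-6) − 4² = 44.
det(H) > 0 and tr(H) = -16 < 0, so H is negative definite and the point is a local maximum.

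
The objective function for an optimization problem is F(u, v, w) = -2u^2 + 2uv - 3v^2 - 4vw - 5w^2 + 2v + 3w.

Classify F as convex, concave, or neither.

F is quadratic, so its Hessian is the constant matrix H = [[-4, 2, 0], [2, -6, -4], [0, -4, -10]].
Leading principal minors: -4, 20, -136.
Signs alternate −, +, − ⇒ H ≺ 0 ⇒ concave.

concave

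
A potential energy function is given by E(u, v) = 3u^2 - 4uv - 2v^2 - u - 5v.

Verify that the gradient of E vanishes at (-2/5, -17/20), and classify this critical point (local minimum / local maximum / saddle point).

∇E = (6u - 4v - 1, -4u - 4v - 5); substituting (-2/5, -17/20) gives ∇E = (0, 0), so (-2/5, -17/20) is indeed a critical point.
The Hessian of E is constant: H = [[6, -4], [-4, -4]].
det(H) = 6·(-4) − (-4)² = -40.
Since det(H) < 0, H is indefinite and the critical point is a saddle point.

saddle point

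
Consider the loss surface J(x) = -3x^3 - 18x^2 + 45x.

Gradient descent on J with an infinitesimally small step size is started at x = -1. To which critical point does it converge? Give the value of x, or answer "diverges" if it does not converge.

J'(x) = -9(x - 1)(x + 5), so J'(-1) = 72.
Gradient descent moves in the -J' direction, i.e. x is decreasing.
The nearest critical point in that direction is x = -5, where J'' = 54 > 0 (a local minimum). The iterate converges there.

-5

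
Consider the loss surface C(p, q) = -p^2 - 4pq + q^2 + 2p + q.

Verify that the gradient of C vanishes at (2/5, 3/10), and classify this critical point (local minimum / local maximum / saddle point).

saddle point

∇C = (-2p - 4q + 2, -4p + 2q + 1); substituting (2/5, 3/10) gives ∇C = (0, 0), so (2/5, 3/10) is indeed a critical point.
The Hessian of C is constant: H = [[-2, -4], [-4, 2]].
det(H) = (-2)·2 − (-4)² = -20.
Since det(H) < 0, H is indefinite and the critical point is a saddle point.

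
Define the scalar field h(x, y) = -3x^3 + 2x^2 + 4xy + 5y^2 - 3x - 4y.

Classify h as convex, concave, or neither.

neither

The term -3x^3 is cubic, so the Hessian is not constant.
∂²h/∂x² = -18x + 4, which takes both signs as x varies (negative for sufficiently large x). A diagonal entry of the Hessian changing sign means the Hessian is neither positive- nor negative-semidefinite on all of R^2.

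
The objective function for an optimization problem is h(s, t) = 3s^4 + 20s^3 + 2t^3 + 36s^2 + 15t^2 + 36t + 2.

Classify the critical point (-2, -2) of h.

saddle point

The mixed partial ∂²h/∂s∂t is 0, so the Hessian at any point is diag(h_ss, h_tt) = diag(12(3s^2 + 10s + 6), 6(2t + 5)).
At (-2, -2): H = diag(-24, 6).
The eigenvalues have opposite signs, so H is indefinite: a saddle point.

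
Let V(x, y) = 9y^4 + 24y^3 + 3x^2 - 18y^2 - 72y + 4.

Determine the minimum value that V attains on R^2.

-53

V(x,y) separates as P(x) + Q(y) + 4, so its minimum is min P + min Q + 4.
P'(x) = 6x vanishes at x ∈ {0}; Q'(y) = 36(y - 1)(y + 1)(y + 2) vanishes at y ∈ {-2, -1, 1}.
Local minima of P (where P''>0): P(0)=0. Local minima of Q: Q(-2)=24, Q(1)=-57.
So the global minimum of V is P(0) + Q(1) + 4 = 0 − 57 + 4 = -53, attained at (0, 1).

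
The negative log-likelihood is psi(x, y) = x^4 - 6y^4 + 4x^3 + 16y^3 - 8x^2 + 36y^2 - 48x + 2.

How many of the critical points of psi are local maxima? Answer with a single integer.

2

psi separates as a function of x plus a function of y, so ∇psi=0 decouples.
∂psi/∂x = 4(x - 2)(x + 2)(x + 3) = 0 at x ∈ {-3, -2, 2}; ∂psi/∂y = -24y(y - 3)(y + 1) = 0 at y ∈ {-1, 0, 3}.
The Hessian is diagonal: diag(psi_xx, psi_yy). Second derivatives: psi_xx(-3)=20, psi_xx(-2)=-16, psi_xx(2)=80; psi_yy(-1)=-96, psi_yy(0)=72, psi_yy(3)=-288.
Local maxima occur where both diagonal entries negative: (-2, -1), (-2, 3). Count: 2.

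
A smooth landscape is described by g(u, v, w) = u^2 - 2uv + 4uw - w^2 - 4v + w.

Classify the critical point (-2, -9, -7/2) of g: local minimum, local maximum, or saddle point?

saddle point

The Hessian is constant: H = [[2, -2, 4], [-2, 0, 0], [4, 0, -2]].
Leading principal minors: Δ₁ = 2, Δ₂ = -4, Δ₃ = 8.
The minors fit neither the all-positive nor the alternating-sign pattern, so H is indefinite: a saddle point.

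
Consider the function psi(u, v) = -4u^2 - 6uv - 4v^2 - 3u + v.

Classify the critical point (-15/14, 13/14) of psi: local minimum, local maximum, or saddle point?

local maximum

The Hessian of psi is constant: H = [[-8, -6], [-6, -8]].
det(H) = (-8)·(-8) − (-6)² = 28.
det(H) > 0 and tr(H) = -16 < 0, so H is negative definite and the point is a local maximum.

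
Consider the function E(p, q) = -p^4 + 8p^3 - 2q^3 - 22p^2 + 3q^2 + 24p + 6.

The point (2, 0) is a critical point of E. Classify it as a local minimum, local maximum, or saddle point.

The mixed partial ∂²E/∂p∂q is 0, so the Hessian at any point is diag(E_pp, E_qq) = diag(4(-3p^2 + 12p - 11), 6(-2q + 1)).
At (2, 0): H = diag(4, 6).
Both eigenvalues are positive, so H is positive definite: a local minimum.

local minimum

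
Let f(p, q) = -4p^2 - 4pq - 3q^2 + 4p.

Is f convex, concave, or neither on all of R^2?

concave

f is quadratic, so its Hessian is the constant matrix H = [[-8, -4], [-4, -6]].
det(H) = 32, tr(H) = -14.
det(H) > 0 and tr(H) < 0, so H is negative definite everywhere: concave.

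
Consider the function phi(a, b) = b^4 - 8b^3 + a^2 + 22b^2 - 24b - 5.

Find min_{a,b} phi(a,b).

-14

phi(a,b) separates as P(a) + Q(b) − 5, so its minimum is min P + min Q − 5.
P'(a) = 2a vanishes at a ∈ {0}; Q'(b) = 4(b - 3)(b - 2)(b - 1) vanishes at b ∈ {1, 2, 3}.
Local minima of P (where P''>0): P(0)=0. Local minima of Q: Q(1)=-9, Q(3)=-9.
So the global minimum of phi is P(0) + Q(1) − 5 = 0 − 9 − 5 = -14, attained at (0, 1).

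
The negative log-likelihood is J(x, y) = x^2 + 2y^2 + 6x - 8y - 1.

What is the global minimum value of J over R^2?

J(x,y) separates as P(x) + Q(y) − 1, so its minimum is min P + min Q − 1.
P'(x) = 2x + 6 vanishes at x ∈ {-3}; Q'(y) = 4y - 8 vanishes at y ∈ {2}.
Local minima of P (where P''>0): P(-3)=-9. Local minima of Q: Q(2)=-8.
So the global minimum of J is P(-3) + Q(2) − 1 = -9 − 8 − 1 = -18, attained at (-3, 2).

-18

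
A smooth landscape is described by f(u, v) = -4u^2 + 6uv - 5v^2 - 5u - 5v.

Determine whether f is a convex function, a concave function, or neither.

concave

f is quadratic, so its Hessian is the constant matrix H = [[-8, 6], [6, -10]].
det(H) = 44, tr(H) = -18.
det(H) > 0 and tr(H) < 0, so H is negative definite everywhere: concave.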